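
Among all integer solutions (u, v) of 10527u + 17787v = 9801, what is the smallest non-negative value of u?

gcd(10527, 17787) = 363 (Euclid: 17787 = 1·10527 + 7260; 10527 = 1·7260 + 3267; 7260 = 2·3267 + 726; 3267 = 4·726 + 363; 726 = 2·363 + 0), and 363 | 9801.
Extended Euclid: 10527·(22) + 17787·(-13) = 363. Scale by 27: u₀ = 594.
General solution u = u₀ + 49t; reducing mod 49 gives u = 6 (and v = -3).

6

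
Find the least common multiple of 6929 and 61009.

2501369

6929 = 13² · 41; 61009 = 13² · 19²
max exponents: 13² · 19² · 41 = 2501369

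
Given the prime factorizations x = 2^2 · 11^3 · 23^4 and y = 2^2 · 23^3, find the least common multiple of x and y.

1489873484

max exponent per prime: 2^2 · 11^3 · 23^4 = 1489873484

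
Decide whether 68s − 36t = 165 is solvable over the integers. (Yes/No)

No

gcd(68, 36): 68 = 1·36 + 32; 36 = 1·32 + 4; 32 = 8·4 + 0 → 4
4 does not divide 165, so a solution does not exist.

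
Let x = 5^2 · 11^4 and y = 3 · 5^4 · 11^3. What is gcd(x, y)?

33275

min exponent per shared prime: 5^2 · 11^3 = 33275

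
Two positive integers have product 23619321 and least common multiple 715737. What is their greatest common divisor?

gcd·lcm = product, so gcd = 23619321/715737 = 33.

33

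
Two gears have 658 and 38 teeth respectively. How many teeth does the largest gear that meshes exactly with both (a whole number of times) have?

Euclid: 658 = 17·38 + 12; 38 = 3·12 + 2; 12 = 6·2 + 0. Last nonzero remainder: 2.

2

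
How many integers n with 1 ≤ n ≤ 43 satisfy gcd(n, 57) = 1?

Prime factors of 57: 3, 19. Count integers ≤ 43 divisible by none of them.
By inclusion–exclusion: 43 − ⌊43/3⌋ − ⌊43/19⌋ + ⌊43/57⌋ = 27.

27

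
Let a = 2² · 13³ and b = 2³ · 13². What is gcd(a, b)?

min exponent per shared prime: 2² · 13² = 676

676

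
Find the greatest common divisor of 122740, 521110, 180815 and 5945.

gcd(122740, 521110): 521110 = 4·122740 + 30150; 122740 = 4·30150 + 2140; 30150 = 14·2140 + 190; 2140 = 11·190 + 50; 190 = 3·50 + 40; 50 = 1·40 + 10; 40 = 4·10 + 0 → 10
gcd(10, 180815): 180815 = 18081·10 + 5; 10 = 2·5 + 0 → 5
gcd(5, 5945): 5945 = 1189·5 + 0 → 5

5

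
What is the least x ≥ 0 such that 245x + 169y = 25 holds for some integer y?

Euclid: 245 = 1·169 + 76; 169 = 2·76 + 17; 76 = 4·17 + 8; 17 = 2·8 + 1; 8 = 8·1 + 0 → gcd = 1; 25 = 1·25.
Back-substitution yields 245·(-20) + 169·(29) = 1, so one solution is x = -20·25 = -500, y = 29·25 = 725.
Solutions in x differ by 169/1 = 169; the one in [0, 169) is -500 mod 169 = 7.

7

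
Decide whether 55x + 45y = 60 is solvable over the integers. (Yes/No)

By Bézout, 55x + 45y = 60 has integer solutions iff gcd(55, 45) | 60.
Euclid: 55 = 1·45 + 10; 45 = 4·10 + 5; 10 = 2·5 + 0. gcd = 5; 60 mod 5 = 0. Yes.

Yes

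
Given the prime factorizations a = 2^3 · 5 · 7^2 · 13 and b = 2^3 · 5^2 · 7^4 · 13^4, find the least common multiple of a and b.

max exponent per prime: 2^3 · 5^2 · 7^4 · 13^4 = 13714992200

13714992200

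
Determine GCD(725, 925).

725 = 5² · 29
925 = 5² · 37
Common: 5² = 25

25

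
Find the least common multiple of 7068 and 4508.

gcd first: 7068 = 1·4508 + 2560; 4508 = 1·2560 + 1948; 2560 = 1·1948 + 612; 1948 = 3·612 + 112; 612 = 5·112 + 52; 112 = 2·52 + 8; 52 = 6·8 + 4; 8 = 2·4 + 0 → gcd = 4
lcm = 7068·4508/gcd = 31862544/4 = 7965636

7965636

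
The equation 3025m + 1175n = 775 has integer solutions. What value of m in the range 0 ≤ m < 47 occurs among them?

gcd(3025, 1175) = 25 (Euclid: 3025 = 2·1175 + 675; 1175 = 1·675 + 500; 675 = 1·500 + 175; 500 = 2·175 + 150; 175 = 1·150 + 25; 150 = 6·25 + 0), and 25 | 775.
Extended Euclid: 3025·(7) + 1175·(-18) = 25. Scale by 31: m₀ = 217.
General solution m = m₀ + 47t; reducing mod 47 gives m = 29 (and n = -74).

29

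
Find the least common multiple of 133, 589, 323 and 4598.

lcm(133, 589) = 133·589/gcd = 78337/19 = 4123
lcm(4123, 323) = 4123·323/gcd = 1331729/19 = 70091
lcm(70091, 4598) = 70091·4598/gcd = 322278418/19 = 16962022

16962022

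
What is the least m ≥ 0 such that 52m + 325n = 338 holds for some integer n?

19

Reduce mod 325: 52m ≡ 338 (mod 325). With g = gcd(52, 325) = 13 dividing 338, divide through: 4m ≡ 26 (mod 25).
Since gcd(4, 25) = 1, m ≡ 26·(4)⁻¹ ≡ 19 (mod 25). Smallest non-negative: 19.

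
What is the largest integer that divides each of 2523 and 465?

2523 = 3 · 29²
465 = 3 · 5 · 31
Common: 3 = 3

3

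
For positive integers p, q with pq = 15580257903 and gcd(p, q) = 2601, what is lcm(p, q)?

gcd·lcm = product, so lcm = 15580257903/2601 = 5990103.

5990103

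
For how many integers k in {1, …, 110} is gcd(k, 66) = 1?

66 = 2·3·11. Inclusion–exclusion on these primes:
110 − ⌊110/2⌋ − ⌊110/3⌋ − ⌊110/11⌋ + ⌊110/6⌋ + ⌊110/22⌋ + ⌊110/33⌋ − ⌊110/66⌋ = 34

34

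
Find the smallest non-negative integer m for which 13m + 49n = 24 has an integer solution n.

gcd(13, 49) = 1 (Euclid: 49 = 3·13 + 10; 13 = 1·10 + 3; 10 = 3·3 + 1; 3 = 3·1 + 0), and 1 | 24.
Extended Euclid: 13·(-15) + 49·(4) = 1. Scale by 24: m₀ = -360.
General solution m = m₀ + 49t; reducing mod 49 gives m = 32 (and n = -8).

32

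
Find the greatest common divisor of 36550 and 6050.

Euclid: 36550 = 6·6050 + 250; 6050 = 24·250 + 50; 250 = 5·50 + 0. Last nonzero remainder: 50.

50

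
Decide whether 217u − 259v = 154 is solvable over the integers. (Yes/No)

gcd(217, 259): 259 = 1·217 + 42; 217 = 5·42 + 7; 42 = 6·7 + 0 → 7
7 divides 154, so a solution exists.

Yes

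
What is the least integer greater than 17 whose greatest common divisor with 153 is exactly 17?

34

Multiples of 17 above 17: 17·2, 17·3, … . Need the cofactor coprime to 153/17 = 9.
Checking s = 2, 3, … the first with gcd(s, 9) = 1 is s = 2, giving 34.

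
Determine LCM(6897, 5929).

gcd first: 6897 = 1·5929 + 968; 5929 = 6·968 + 121; 968 = 8·121 + 0 → gcd = 121
lcm = 6897·5929/gcd = 40892313/121 = 337953

337953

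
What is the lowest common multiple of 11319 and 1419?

486717

gcd first: 11319 = 7·1419 + 1386; 1419 = 1·1386 + 33; 1386 = 42·33 + 0 → gcd = 33
lcm = 11319·1419/gcd = 16061661/33 = 486717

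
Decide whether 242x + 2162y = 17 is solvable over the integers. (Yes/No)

No

gcd(242, 2162): 2162 = 8·242 + 226; 242 = 1·226 + 16; 226 = 14·16 + 2; 16 = 8·2 + 0 → 2
2 does not divide 17, so a solution does not exist.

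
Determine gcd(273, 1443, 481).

gcd(273, 1443): 1443 = 5·273 + 78; 273 = 3·78 + 39; 78 = 2·39 + 0 → 39
gcd(39, 481): 481 = 12·39 + 13; 39 = 3·13 + 0 → 13

13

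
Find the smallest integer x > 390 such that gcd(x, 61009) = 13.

403

61009 = 13·4693. Any x with gcd(x, 61009) = 13 is a multiple of 13, say 13s, with s coprime to 4693.
Need s > 390/13, so s ≥ 31. First s ≥ 31 with gcd(s, 4693) = 1 is s = 31. Thus x = 13·31 = 403.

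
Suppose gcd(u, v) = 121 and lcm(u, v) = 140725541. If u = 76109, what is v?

223729

Using uv = gcd(u,v)·lcm(u,v) = 121·140725541 = 17027790461, we get v = 17027790461/76109 = 223729.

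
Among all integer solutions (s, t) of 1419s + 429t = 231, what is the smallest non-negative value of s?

5

gcd(1419, 429) = 33 (Euclid: 1419 = 3·429 + 132; 429 = 3·132 + 33; 132 = 4·33 + 0), and 33 | 231.
Extended Euclid: 1419·(-3) + 429·(10) = 33. Scale by 7: s₀ = -21.
General solution s = s₀ + 13k; reducing mod 13 gives s = 5 (and t = -16).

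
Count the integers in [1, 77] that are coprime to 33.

33 = 3·11. Inclusion–exclusion on these primes:
77 − ⌊77/3⌋ − ⌊77/11⌋ + ⌊77/33⌋ = 47

47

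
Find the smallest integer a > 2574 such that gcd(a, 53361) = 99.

Multiples of 99 above 2574: 99·27, 99·28, … . Need the cofactor coprime to 53361/99 = 539.
Checking s = 27, 28, … the first with gcd(s, 539) = 1 is s = 27, giving 2673.

2673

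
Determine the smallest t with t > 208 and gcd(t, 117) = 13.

221

117 = 13·9. Any t with gcd(t, 117) = 13 is a multiple of 13, say 13s, with s coprime to 9.
Need s > 208/13, so s ≥ 17. First s ≥ 17 with gcd(s, 9) = 1 is s = 17. Thus t = 13·17 = 221.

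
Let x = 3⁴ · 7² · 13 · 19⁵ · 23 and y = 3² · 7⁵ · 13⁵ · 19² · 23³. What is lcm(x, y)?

max exponent per prime: 3⁴ · 7⁵ · 13⁵ · 19⁵ · 23³ = 15228021920434425580023

15228021920434425580023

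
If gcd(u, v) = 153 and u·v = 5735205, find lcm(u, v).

37485

For any two positive integers, gcd × lcm equals their product. Hence lcm = 5735205 / 153 = 37485.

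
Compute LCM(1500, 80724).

gcd first: 80724 = 53·1500 + 1224; 1500 = 1·1224 + 276; 1224 = 4·276 + 120; 276 = 2·120 + 36; 120 = 3·36 + 12; 36 = 3·12 + 0 → gcd = 12
lcm = 1500·80724/gcd = 121086000/12 = 10090500

10090500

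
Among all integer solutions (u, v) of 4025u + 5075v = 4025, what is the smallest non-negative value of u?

Euclid: 5075 = 1·4025 + 1050; 4025 = 3·1050 + 875; 1050 = 1·875 + 175; 875 = 5·175 + 0 → gcd = 175; 4025 = 175·23.
Back-substitution yields 4025·(-5) + 5075·(4) = 175, so one solution is u = -5·23 = -115, v = 4·23 = 92.
Solutions in u differ by 5075/175 = 29; the one in [0, 29) is -115 mod 29 = 1.

1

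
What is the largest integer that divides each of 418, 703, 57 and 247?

19

418 = 2 · 11 · 19; 703 = 19 · 37; 57 = 3 · 19; 247 = 13 · 19
gcd takes min exponent of each prime: 19 = 19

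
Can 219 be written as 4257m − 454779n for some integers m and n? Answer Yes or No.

By Bézout, 4257m − 454779n = 219 has integer solutions iff gcd(4257, 454779) | 219.
Euclid: 454779 = 106·4257 + 3537; 4257 = 1·3537 + 720; 3537 = 4·720 + 657; 720 = 1·657 + 63; 657 = 10·63 + 27; 63 = 2·27 + 9; 27 = 3·9 + 0. gcd = 9; 219 mod 9 = 3. No.

No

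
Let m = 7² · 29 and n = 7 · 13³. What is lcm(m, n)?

3121937

max exponent per prime: 7² · 13³ · 29 = 3121937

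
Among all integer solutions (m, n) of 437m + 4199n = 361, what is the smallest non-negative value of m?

Reduce mod 4199: 437m ≡ 361 (mod 4199). With g = gcd(437, 4199) = 19 dividing 361, divide through: 23m ≡ 19 (mod 221).
Since gcd(23, 221) = 1, m ≡ 19·(23)⁻¹ ≡ 193 (mod 221). Smallest non-negative: 193.

193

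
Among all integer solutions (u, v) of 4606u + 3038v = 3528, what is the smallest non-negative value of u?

gcd(4606, 3038) = 98 (Euclid: 4606 = 1·3038 + 1568; 3038 = 1·1568 + 1470; 1568 = 1·1470 + 98; 1470 = 15·98 + 0), and 98 | 3528.
Extended Euclid: 4606·(2) + 3038·(-3) = 98. Scale by 36: u₀ = 72.
General solution u = u₀ + 31t; reducing mod 31 gives u = 10 (and v = -14).

10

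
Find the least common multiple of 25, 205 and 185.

25 = 5²; 205 = 5 · 41; 185 = 5 · 37
lcm takes max exponent of each prime: 5² · 37 · 41 = 37925

37925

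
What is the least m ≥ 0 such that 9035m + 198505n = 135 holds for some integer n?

27727

gcd(9035, 198505) = 5 (Euclid: 198505 = 21·9035 + 8770; 9035 = 1·8770 + 265; 8770 = 33·265 + 25; 265 = 10·25 + 15; 25 = 1·15 + 10; 15 = 1·10 + 5; 10 = 2·5 + 0), and 5 | 135.
Extended Euclid: 9035·(15731) + 198505·(-716) = 5. Scale by 27: m₀ = 424737.
General solution m = m₀ + 39701t; reducing mod 39701 gives m = 27727 (and n = -1262).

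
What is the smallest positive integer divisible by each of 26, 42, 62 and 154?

186186

26 = 2 · 13; 42 = 2 · 3 · 7; 62 = 2 · 31; 154 = 2 · 7 · 11
lcm takes max exponent of each prime: 2 · 3 · 7 · 11 · 13 · 31 = 186186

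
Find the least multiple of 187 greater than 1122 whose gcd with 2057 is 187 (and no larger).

1309

gcd(m, 2057) = 187 forces 187 | m; write m = 187s. Then gcd(187s, 187·11) = 187·gcd(s, 11), so need gcd(s, 11) = 1.
187s > 1122 gives s ≥ 7. The least s ≥ 7 coprime to 11 is 7, so m = 187·7 = 1309.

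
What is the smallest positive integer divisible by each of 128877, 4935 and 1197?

90858285

lcm(128877, 4935) = 128877·4935/gcd = 636007995/21 = 30286095
lcm(30286095, 1197) = 30286095·1197/gcd = 36252455715/399 = 90858285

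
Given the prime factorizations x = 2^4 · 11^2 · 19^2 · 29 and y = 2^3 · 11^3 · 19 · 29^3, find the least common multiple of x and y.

187499119984

max exponent per prime: 2^4 · 11^3 · 19^2 · 29^3 = 187499119984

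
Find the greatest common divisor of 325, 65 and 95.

325 = 5² · 13; 65 = 5 · 13; 95 = 5 · 19
gcd takes min exponent of each prime: 5 = 5

5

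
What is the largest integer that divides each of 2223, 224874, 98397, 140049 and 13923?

117

gcd(2223, 224874): 224874 = 101·2223 + 351; 2223 = 6·351 + 117; 351 = 3·117 + 0 → 117
gcd(117, 98397): 98397 = 841·117 + 0 → 117
gcd(117, 140049): 140049 = 1197·117 + 0 → 117
gcd(117, 13923): 13923 = 119·117 + 0 → 117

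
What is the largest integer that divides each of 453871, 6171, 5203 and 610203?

453871 = 11⁴ · 31; 6171 = 3 · 11² · 17; 5203 = 11² · 43; 610203 = 3 · 11² · 41²
gcd takes min exponent of each prime: 11² = 121

121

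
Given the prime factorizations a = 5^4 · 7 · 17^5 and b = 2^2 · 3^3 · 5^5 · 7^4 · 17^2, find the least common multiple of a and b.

max exponent per prime: 2^2 · 3^3 · 5^5 · 7^4 · 17^5 = 1150563371737500

1150563371737500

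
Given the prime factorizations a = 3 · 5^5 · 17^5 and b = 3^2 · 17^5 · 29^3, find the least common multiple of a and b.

max exponent per prime: 3^2 · 5^5 · 17^5 · 29^3 = 973937597990625

973937597990625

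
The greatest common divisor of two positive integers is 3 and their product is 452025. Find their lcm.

150675

Since gcd(a,b)·lcm(a,b) = ab, lcm = 452025/3 = 150675.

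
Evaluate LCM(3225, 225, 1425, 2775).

6801525

3225 = 3 · 5² · 43; 225 = 3² · 5²; 1425 = 3 · 5² · 19; 2775 = 3 · 5² · 37
lcm takes max exponent of each prime: 3² · 5² · 19 · 37 · 43 = 6801525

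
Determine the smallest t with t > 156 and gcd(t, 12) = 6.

162

12 = 6·2. Any t with gcd(t, 12) = 6 is a multiple of 6, say 6s, with s coprime to 2.
Need s > 156/6, so s ≥ 27. First s ≥ 27 with gcd(s, 2) = 1 is s = 27. Thus t = 6·27 = 162.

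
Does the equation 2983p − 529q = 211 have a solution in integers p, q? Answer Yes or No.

Yes

gcd(2983, 529): 2983 = 5·529 + 338; 529 = 1·338 + 191; 338 = 1·191 + 147; 191 = 1·147 + 44; 147 = 3·44 + 15; 44 = 2·15 + 14; 15 = 1·14 + 1; 14 = 14·1 + 0 → 1
1 divides 211, so a solution exists.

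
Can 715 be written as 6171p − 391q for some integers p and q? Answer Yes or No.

No

gcd(6171, 391): 6171 = 15·391 + 306; 391 = 1·306 + 85; 306 = 3·85 + 51; 85 = 1·51 + 34; 51 = 1·34 + 17; 34 = 2·17 + 0 → 17
17 does not divide 715, so a solution does not exist.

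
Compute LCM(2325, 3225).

99975

gcd first: 3225 = 1·2325 + 900; 2325 = 2·900 + 525; 900 = 1·525 + 375; 525 = 1·375 + 150; 375 = 2·150 + 75; 150 = 2·75 + 0 → gcd = 75
lcm = 2325·3225/gcd = 7498125/75 = 99975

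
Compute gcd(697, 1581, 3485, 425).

697 = 17 · 41; 1581 = 3 · 17 · 31; 3485 = 5 · 17 · 41; 425 = 5² · 17
gcd takes min exponent of each prime: 17 = 17

17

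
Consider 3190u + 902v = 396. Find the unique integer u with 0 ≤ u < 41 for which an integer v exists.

12

Reduce mod 902: 3190u ≡ 396 (mod 902). With g = gcd(3190, 902) = 22 dividing 396, divide through: 145u ≡ 18 (mod 41).
Since gcd(145, 41) = 1, u ≡ 18·(145)⁻¹ ≡ 12 (mod 41). Smallest non-negative: 12.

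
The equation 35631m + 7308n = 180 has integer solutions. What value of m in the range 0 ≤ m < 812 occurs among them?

40

gcd(35631, 7308) = 9 (Euclid: 35631 = 4·7308 + 6399; 7308 = 1·6399 + 909; 6399 = 7·909 + 36; 909 = 25·36 + 9; 36 = 4·9 + 0), and 9 | 180.
Extended Euclid: 35631·(-201) + 7308·(980) = 9. Scale by 20: m₀ = -4020.
General solution m = m₀ + 812t; reducing mod 812 gives m = 40 (and n = -195).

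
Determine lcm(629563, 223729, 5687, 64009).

lcm(629563, 223729) = 629563·223729/gcd = 140851500427/5203 = 27071209
lcm(27071209, 5687) = 27071209·5687/gcd = 153953965583/121 = 1272346823
lcm(1272346823, 64009) = 1272346823·64009/gcd = 81441647793407/121 = 673071469367

673071469367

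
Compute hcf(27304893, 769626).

99

Euclid: 27304893 = 35·769626 + 367983; 769626 = 2·367983 + 33660; 367983 = 10·33660 + 31383; 33660 = 1·31383 + 2277; 31383 = 13·2277 + 1782; 2277 = 1·1782 + 495; 1782 = 3·495 + 297; 495 = 1·297 + 198; 297 = 1·198 + 99; 198 = 2·99 + 0. Last nonzero remainder: 99.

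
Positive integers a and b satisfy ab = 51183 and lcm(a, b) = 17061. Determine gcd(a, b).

3

From gcd × lcm = ab: gcd = 51183 / 17061 = 3.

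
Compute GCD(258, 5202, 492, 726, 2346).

6

gcd(258, 5202): 5202 = 20·258 + 42; 258 = 6·42 + 6; 42 = 7·6 + 0 → 6
gcd(6, 492): 492 = 82·6 + 0 → 6
gcd(6, 726): 726 = 121·6 + 0 → 6
gcd(6, 2346): 2346 = 391·6 + 0 → 6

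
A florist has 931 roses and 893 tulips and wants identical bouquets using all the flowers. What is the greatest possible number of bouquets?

19

Euclid: 931 = 1·893 + 38; 893 = 23·38 + 19; 38 = 2·19 + 0. Last nonzero remainder: 19.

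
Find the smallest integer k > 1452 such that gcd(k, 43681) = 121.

43681 = 121·361. Any k with gcd(k, 43681) = 121 is a multiple of 121, say 121s, with s coprime to 361.
Need s > 1452/121, so s ≥ 13. First s ≥ 13 with gcd(s, 361) = 1 is s = 13. Thus k = 121·13 = 1573.

1573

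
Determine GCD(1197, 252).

63

1197 = 3² · 7 · 19
252 = 2² · 3² · 7
Common: 3² · 7 = 63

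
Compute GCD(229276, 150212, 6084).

4

229276 = 2² · 31 · 43²; 150212 = 2² · 17 · 47²; 6084 = 2² · 3² · 13²
gcd takes min exponent of each prime: 2² = 4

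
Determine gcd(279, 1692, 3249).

279 = 3² · 31; 1692 = 2² · 3² · 47; 3249 = 3² · 19²
gcd takes min exponent of each prime: 3² = 9

9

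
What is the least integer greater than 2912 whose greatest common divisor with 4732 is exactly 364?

gcd(a, 4732) = 364 forces 364 | a; write a = 364s. Then gcd(364s, 364·13) = 364·gcd(s, 13), so need gcd(s, 13) = 1.
364s > 2912 gives s ≥ 9. The least s ≥ 9 coprime to 13 is 9, so a = 364·9 = 3276.

3276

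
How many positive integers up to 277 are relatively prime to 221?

221 = 13·17. Inclusion–exclusion on these primes:
277 − ⌊277/13⌋ − ⌊277/17⌋ + ⌊277/221⌋ = 241

241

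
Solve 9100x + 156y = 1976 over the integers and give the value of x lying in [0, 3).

2

gcd(9100, 156) = 52 (Euclid: 9100 = 58·156 + 52; 156 = 3·52 + 0), and 52 | 1976.
Extended Euclid: 9100·(1) + 156·(-58) = 52. Scale by 38: x₀ = 38.
General solution x = x₀ + 3t; reducing mod 3 gives x = 2 (and y = -104).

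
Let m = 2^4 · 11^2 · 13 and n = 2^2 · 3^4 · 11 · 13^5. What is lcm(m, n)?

58224683088

max exponent per prime: 2^4 · 3^4 · 11^2 · 13^5 = 58224683088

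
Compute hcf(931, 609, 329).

gcd(931, 609): 931 = 1·609 + 322; 609 = 1·322 + 287; 322 = 1·287 + 35; 287 = 8·35 + 7; 35 = 5·7 + 0 → 7
gcd(7, 329): 329 = 47·7 + 0 → 7

7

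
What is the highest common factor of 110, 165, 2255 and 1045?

gcd(110, 165): 165 = 1·110 + 55; 110 = 2·55 + 0 → 55
gcd(55, 2255): 2255 = 41·55 + 0 → 55
gcd(55, 1045): 1045 = 19·55 + 0 → 55

55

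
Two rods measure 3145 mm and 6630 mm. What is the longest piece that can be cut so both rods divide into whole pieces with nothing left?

3145 = 5 · 17 · 37
6630 = 2 · 3 · 5 · 13 · 17
Common: 5 · 17 = 85

85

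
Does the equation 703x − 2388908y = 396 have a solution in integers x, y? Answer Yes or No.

gcd(703, 2388908): 2388908 = 3398·703 + 114; 703 = 6·114 + 19; 114 = 6·19 + 0 → 19
19 does not divide 396, so a solution does not exist.

No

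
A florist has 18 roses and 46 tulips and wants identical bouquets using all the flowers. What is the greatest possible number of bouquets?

2

18 = 2 · 3²
46 = 2 · 23
Common: 2 = 2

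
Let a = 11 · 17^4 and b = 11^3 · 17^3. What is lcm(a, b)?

111166451

max exponent per prime: 11^3 · 17^4 = 111166451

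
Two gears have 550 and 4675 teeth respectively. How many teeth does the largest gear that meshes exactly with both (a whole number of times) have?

275

550 = 2 · 5² · 11
4675 = 5² · 11 · 17
Common: 5² · 11 = 275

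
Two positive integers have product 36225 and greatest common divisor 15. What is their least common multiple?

For any two positive integers, gcd × lcm equals their product. Hence lcm = 36225 / 15 = 2415.

2415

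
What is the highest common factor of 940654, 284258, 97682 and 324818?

338

gcd(940654, 284258): 940654 = 3·284258 + 87880; 284258 = 3·87880 + 20618; 87880 = 4·20618 + 5408; 20618 = 3·5408 + 4394; 5408 = 1·4394 + 1014; 4394 = 4·1014 + 338; 1014 = 3·338 + 0 → 338
gcd(338, 97682): 97682 = 289·338 + 0 → 338
gcd(338, 324818): 324818 = 961·338 + 0 → 338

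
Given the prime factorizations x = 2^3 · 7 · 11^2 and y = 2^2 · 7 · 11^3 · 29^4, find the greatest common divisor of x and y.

min exponent per shared prime: 2^2 · 7 · 11^2 = 3388

3388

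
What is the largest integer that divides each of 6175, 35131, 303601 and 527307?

19

gcd(6175, 35131): 35131 = 5·6175 + 4256; 6175 = 1·4256 + 1919; 4256 = 2·1919 + 418; 1919 = 4·418 + 247; 418 = 1·247 + 171; 247 = 1·171 + 76; 171 = 2·76 + 19; 76 = 4·19 + 0 → 19
gcd(19, 303601): 303601 = 15979·19 + 0 → 19
gcd(19, 527307): 527307 = 27753·19 + 0 → 19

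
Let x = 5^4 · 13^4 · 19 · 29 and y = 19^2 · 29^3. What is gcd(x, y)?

min exponent per shared prime: 19 · 29 = 551

551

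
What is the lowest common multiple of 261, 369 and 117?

139113

261 = 3² · 29; 369 = 3² · 41; 117 = 3² · 13
lcm takes max exponent of each prime: 3² · 13 · 29 · 41 = 139113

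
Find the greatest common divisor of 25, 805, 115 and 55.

5

25 = 5²; 805 = 5 · 7 · 23; 115 = 5 · 23; 55 = 5 · 11
gcd takes min exponent of each prime: 5 = 5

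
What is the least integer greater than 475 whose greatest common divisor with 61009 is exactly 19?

513

Multiples of 19 above 475: 19·26, 19·27, … . Need the cofactor coprime to 61009/19 = 3211.
Checking s = 26, 27, … the first with gcd(s, 3211) = 1 is s = 27, giving 513.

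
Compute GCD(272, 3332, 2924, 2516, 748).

gcd(272, 3332): 3332 = 12·272 + 68; 272 = 4·68 + 0 → 68
gcd(68, 2924): 2924 = 43·68 + 0 → 68
gcd(68, 2516): 2516 = 37·68 + 0 → 68
gcd(68, 748): 748 = 11·68 + 0 → 68

68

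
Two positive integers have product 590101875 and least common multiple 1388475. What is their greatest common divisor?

gcd·lcm = product, so gcd = 590101875/1388475 = 425.

425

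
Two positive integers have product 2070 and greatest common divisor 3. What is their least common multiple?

For any two positive integers, gcd × lcm equals their product. Hence lcm = 2070 / 3 = 690.

690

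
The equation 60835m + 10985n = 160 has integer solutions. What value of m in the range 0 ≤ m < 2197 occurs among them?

Reduce mod 10985: 60835m ≡ 160 (mod 10985). With g = gcd(60835, 10985) = 5 dividing 160, divide through: 12167m ≡ 32 (mod 2197).
Since gcd(12167, 2197) = 1, m ≡ 32·(12167)⁻¹ ≡ 1658 (mod 2197). Smallest non-negative: 1658.

1658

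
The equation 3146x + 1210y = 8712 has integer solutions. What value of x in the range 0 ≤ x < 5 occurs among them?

gcd(3146, 1210) = 242 (Euclid: 3146 = 2·1210 + 726; 1210 = 1·726 + 484; 726 = 1·484 + 242; 484 = 2·242 + 0), and 242 | 8712.
Extended Euclid: 3146·(2) + 1210·(-5) = 242. Scale by 36: x₀ = 72.
General solution x = x₀ + 5t; reducing mod 5 gives x = 2 (and y = 2).

2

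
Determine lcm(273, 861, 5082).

273 = 3 · 7 · 13; 861 = 3 · 7 · 41; 5082 = 2 · 3 · 7 · 11²
lcm takes max exponent of each prime: 2 · 3 · 7 · 11² · 13 · 41 = 2708706

2708706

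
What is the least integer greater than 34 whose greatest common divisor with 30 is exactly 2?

gcd(a, 30) = 2 forces 2 | a; write a = 2s. Then gcd(2s, 2·15) = 2·gcd(s, 15), so need gcd(s, 15) = 1.
2s > 34 gives s ≥ 18. The least s ≥ 18 coprime to 15 is 19, so a = 2·19 = 38.

38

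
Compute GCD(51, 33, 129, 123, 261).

3

gcd(51, 33): 51 = 1·33 + 18; 33 = 1·18 + 15; 18 = 1·15 + 3; 15 = 5·3 + 0 → 3
gcd(3, 129): 129 = 43·3 + 0 → 3
gcd(3, 123): 123 = 41·3 + 0 → 3
gcd(3, 261): 261 = 87·3 + 0 → 3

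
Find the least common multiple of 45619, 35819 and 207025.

140893141025

45619 = 7⁴ · 19; 35819 = 7² · 17 · 43; 207025 = 5² · 7² · 13²
lcm takes max exponent of each prime: 5² · 7⁴ · 13² · 17 · 19 · 43 = 140893141025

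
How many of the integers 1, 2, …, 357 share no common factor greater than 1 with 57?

226

57 = 3·19. Inclusion–exclusion on these primes:
357 − ⌊357/3⌋ − ⌊357/19⌋ + ⌊357/57⌋ = 226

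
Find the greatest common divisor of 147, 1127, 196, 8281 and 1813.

49

gcd(147, 1127): 1127 = 7·147 + 98; 147 = 1·98 + 49; 98 = 2·49 + 0 → 49
gcd(49, 196): 196 = 4·49 + 0 → 49
gcd(49, 8281): 8281 = 169·49 + 0 → 49
gcd(49, 1813): 1813 = 37·49 + 0 → 49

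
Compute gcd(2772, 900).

2772 = 2² · 3² · 7 · 11
900 = 2² · 3² · 5²
Common: 2² · 3² = 36

36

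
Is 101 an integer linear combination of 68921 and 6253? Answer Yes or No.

gcd(68921, 6253): 68921 = 11·6253 + 138; 6253 = 45·138 + 43; 138 = 3·43 + 9; 43 = 4·9 + 7; 9 = 1·7 + 2; 7 = 3·2 + 1; 2 = 2·1 + 0 → 1
1 divides 101, so a solution exists.

Yes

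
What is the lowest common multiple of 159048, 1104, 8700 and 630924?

lcm(159048, 1104) = 159048·1104/gcd = 175588992/24 = 7316208
lcm(7316208, 8700) = 7316208·8700/gcd = 63651009600/12 = 5304250800
lcm(5304250800, 630924) = 5304250800·630924/gcd = 3346579131739200/348 = 9616606700400

9616606700400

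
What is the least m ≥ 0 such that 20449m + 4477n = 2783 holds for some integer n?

Reduce mod 4477: 20449m ≡ 2783 (mod 4477). With g = gcd(20449, 4477) = 121 dividing 2783, divide through: 169m ≡ 23 (mod 37).
Since gcd(169, 37) = 1, m ≡ 23·(169)⁻¹ ≡ 24 (mod 37). Smallest non-negative: 24.

24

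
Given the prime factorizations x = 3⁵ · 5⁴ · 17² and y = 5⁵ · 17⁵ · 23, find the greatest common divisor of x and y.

180625

min exponent per shared prime: 5⁴ · 17² = 180625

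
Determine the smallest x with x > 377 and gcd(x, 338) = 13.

gcd(x, 338) = 13 forces 13 | x; write x = 13s. Then gcd(13s, 13·26) = 13·gcd(s, 26), so need gcd(s, 26) = 1.
13s > 377 gives s ≥ 30. The least s ≥ 30 coprime to 26 is 31, so x = 13·31 = 403.

403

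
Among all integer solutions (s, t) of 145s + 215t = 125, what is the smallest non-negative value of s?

Reduce mod 215: 145s ≡ 125 (mod 215). With g = gcd(145, 215) = 5 dividing 125, divide through: 29s ≡ 25 (mod 43).
Since gcd(29, 43) = 1, s ≡ 25·(29)⁻¹ ≡ 32 (mod 43). Smallest non-negative: 32.

32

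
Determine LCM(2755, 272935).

7915115

gcd first: 272935 = 99·2755 + 190; 2755 = 14·190 + 95; 190 = 2·95 + 0 → gcd = 95
lcm = 2755·272935/gcd = 751935925/95 = 7915115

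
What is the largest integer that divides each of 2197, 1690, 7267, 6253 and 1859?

169

gcd(2197, 1690): 2197 = 1·1690 + 507; 1690 = 3·507 + 169; 507 = 3·169 + 0 → 169
gcd(169, 7267): 7267 = 43·169 + 0 → 169
gcd(169, 6253): 6253 = 37·169 + 0 → 169
gcd(169, 1859): 1859 = 11·169 + 0 → 169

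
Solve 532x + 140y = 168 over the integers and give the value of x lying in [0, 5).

Euclid: 532 = 3·140 + 112; 140 = 1·112 + 28; 112 = 4·28 + 0 → gcd = 28; 168 = 28·6.
Back-substitution yields 532·(-1) + 140·(4) = 28, so one solution is x = -1·6 = -6, y = 4·6 = 24.
Solutions in x differ by 140/28 = 5; the one in [0, 5) is -6 mod 5 = 4.

4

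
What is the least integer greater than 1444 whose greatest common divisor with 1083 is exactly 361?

1805

1083 = 361·3. Any t with gcd(t, 1083) = 361 is a multiple of 361, say 361s, with s coprime to 3.
Need s > 1444/361, so s ≥ 5. First s ≥ 5 with gcd(s, 3) = 1 is s = 5. Thus t = 361·5 = 1805.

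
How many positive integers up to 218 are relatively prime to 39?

39 = 3·13. Inclusion–exclusion on these primes:
218 − ⌊218/3⌋ − ⌊218/13⌋ + ⌊218/39⌋ = 135

135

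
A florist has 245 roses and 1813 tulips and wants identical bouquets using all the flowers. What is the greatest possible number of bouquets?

49

245 = 5 · 7²
1813 = 7² · 37
Common: 7² = 49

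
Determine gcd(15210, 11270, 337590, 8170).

10

gcd(15210, 11270): 15210 = 1·11270 + 3940; 11270 = 2·3940 + 3390; 3940 = 1·3390 + 550; 3390 = 6·550 + 90; 550 = 6·90 + 10; 90 = 9·10 + 0 → 10
gcd(10, 337590): 337590 = 33759·10 + 0 → 10
gcd(10, 8170): 8170 = 817·10 + 0 → 10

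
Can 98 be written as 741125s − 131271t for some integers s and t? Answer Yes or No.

By Bézout, 741125s − 131271t = 98 has integer solutions iff gcd(741125, 131271) | 98.
Euclid: 741125 = 5·131271 + 84770; 131271 = 1·84770 + 46501; 84770 = 1·46501 + 38269; 46501 = 1·38269 + 8232; 38269 = 4·8232 + 5341; 8232 = 1·5341 + 2891; 5341 = 1·2891 + 2450; 2891 = 1·2450 + 441; 2450 = 5·441 + 245; 441 = 1·245 + 196; 245 = 1·196 + 49; 196 = 4·49 + 0. gcd = 49; 98 mod 49 = 0. Yes.

Yes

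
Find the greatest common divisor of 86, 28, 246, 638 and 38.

2

gcd(86, 28): 86 = 3·28 + 2; 28 = 14·2 + 0 → 2
gcd(2, 246): 246 = 123·2 + 0 → 2
gcd(2, 638): 638 = 319·2 + 0 → 2
gcd(2, 38): 38 = 19·2 + 0 → 2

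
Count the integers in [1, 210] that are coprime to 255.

Prime factors of 255: 3, 5, 17. Count integers ≤ 210 divisible by none of them.
By inclusion–exclusion: 210 − ⌊210/3⌋ − ⌊210/5⌋ − ⌊210/17⌋ + ⌊210/15⌋ + ⌊210/51⌋ + ⌊210/85⌋ − ⌊210/255⌋ = 106.

106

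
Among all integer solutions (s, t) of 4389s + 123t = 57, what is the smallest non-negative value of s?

Reduce mod 123: 4389s ≡ 57 (mod 123). With g = gcd(4389, 123) = 3 dividing 57, divide through: 1463s ≡ 19 (mod 41).
Since gcd(1463, 41) = 1, s ≡ 19·(1463)⁻¹ ≡ 8 (mod 41). Smallest non-negative: 8.

8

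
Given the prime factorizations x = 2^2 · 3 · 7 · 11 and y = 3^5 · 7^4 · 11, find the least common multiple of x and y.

25671492

max exponent per prime: 2^2 · 3^5 · 7^4 · 11 = 25671492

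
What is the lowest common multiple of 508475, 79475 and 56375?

508475 = 5² · 11 · 43²; 79475 = 5² · 11 · 17²; 56375 = 5³ · 11 · 41
lcm takes max exponent of each prime: 5³ · 11 · 17² · 41 · 43² = 30124601375

30124601375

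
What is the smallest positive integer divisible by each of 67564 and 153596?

gcd first: 153596 = 2·67564 + 18468; 67564 = 3·18468 + 12160; 18468 = 1·12160 + 6308; 12160 = 1·6308 + 5852; 6308 = 1·5852 + 456; 5852 = 12·456 + 380; 456 = 1·380 + 76; 380 = 5·76 + 0 → gcd = 76
lcm = 67564·153596/gcd = 10377560144/76 = 136546844

136546844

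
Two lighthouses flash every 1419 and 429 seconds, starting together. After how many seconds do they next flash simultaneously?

gcd first: 1419 = 3·429 + 132; 429 = 3·132 + 33; 132 = 4·33 + 0 → gcd = 33
lcm = 1419·429/gcd = 608751/33 = 18447

18447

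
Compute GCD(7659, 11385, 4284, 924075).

9

7659 = 3² · 23 · 37; 11385 = 3² · 5 · 11 · 23; 4284 = 2² · 3² · 7 · 17; 924075 = 3³ · 5² · 37²
gcd takes min exponent of each prime: 3² = 9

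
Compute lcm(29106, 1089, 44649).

lcm(29106, 1089) = 29106·1089/gcd = 31696434/99 = 320166
lcm(320166, 44649) = 320166·44649/gcd = 14295091734/1089 = 13126806

13126806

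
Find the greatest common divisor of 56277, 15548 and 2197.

gcd(56277, 15548): 56277 = 3·15548 + 9633; 15548 = 1·9633 + 5915; 9633 = 1·5915 + 3718; 5915 = 1·3718 + 2197; 3718 = 1·2197 + 1521; 2197 = 1·1521 + 676; 1521 = 2·676 + 169; 676 = 4·169 + 0 → 169
gcd(169, 2197): 2197 = 13·169 + 0 → 169

169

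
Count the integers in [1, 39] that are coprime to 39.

Prime factors of 39: 3, 13. Count integers ≤ 39 divisible by none of them.
By inclusion–exclusion: 39 − ⌊39/3⌋ − ⌊39/13⌋ + ⌊39/39⌋ = 24.

24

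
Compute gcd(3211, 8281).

169

Euclid: 8281 = 2·3211 + 1859; 3211 = 1·1859 + 1352; 1859 = 1·1352 + 507; 1352 = 2·507 + 338; 507 = 1·338 + 169; 338 = 2·169 + 0. Last nonzero remainder: 169.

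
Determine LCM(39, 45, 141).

39 = 3 · 13; 45 = 3² · 5; 141 = 3 · 47
lcm takes max exponent of each prime: 3² · 5 · 13 · 47 = 27495

27495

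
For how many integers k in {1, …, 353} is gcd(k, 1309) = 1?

258

1309 = 7·11·17. Inclusion–exclusion on these primes:
353 − ⌊353/7⌋ − ⌊353/11⌋ − ⌊353/17⌋ + ⌊353/77⌋ + ⌊353/119⌋ + ⌊353/187⌋ − ⌊353/1309⌋ = 258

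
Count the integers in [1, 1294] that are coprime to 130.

Prime factors of 130: 2, 5, 13. Count integers ≤ 1294 divisible by none of them.
By inclusion–exclusion: 1294 − ⌊1294/2⌋ − ⌊1294/5⌋ − ⌊1294/13⌋ + ⌊1294/10⌋ + ⌊1294/26⌋ + ⌊1294/65⌋ − ⌊1294/130⌋ = 478.

478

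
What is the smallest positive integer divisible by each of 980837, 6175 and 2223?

220688325

lcm(980837, 6175) = 980837·6175/gcd = 6056668475/247 = 24520925
lcm(24520925, 2223) = 24520925·2223/gcd = 54510016275/247 = 220688325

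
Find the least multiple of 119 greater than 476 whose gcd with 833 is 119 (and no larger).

595

gcd(m, 833) = 119 forces 119 | m; write m = 119s. Then gcd(119s, 119·7) = 119·gcd(s, 7), so need gcd(s, 7) = 1.
119s > 476 gives s ≥ 5. The least s ≥ 5 coprime to 7 is 5, so m = 119·5 = 595.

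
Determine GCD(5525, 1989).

221

5525 = 5² · 13 · 17
1989 = 3² · 13 · 17
Common: 13 · 17 = 221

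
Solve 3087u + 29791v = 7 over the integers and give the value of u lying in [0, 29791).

Euclid: 29791 = 9·3087 + 2008; 3087 = 1·2008 + 1079; 2008 = 1·1079 + 929; 1079 = 1·929 + 150; 929 = 6·150 + 29; 150 = 5·29 + 5; 29 = 5·5 + 4; 5 = 1·4 + 1; 4 = 4·1 + 0 → gcd = 1; 7 = 1·7.
Back-substitution yields 3087·(6157) + 29791·(-638) = 1, so one solution is u = 6157·7 = 43099, v = -638·7 = -4466.
Solutions in u differ by 29791/1 = 29791; the one in [0, 29791) is 43099 mod 29791 = 13308.

13308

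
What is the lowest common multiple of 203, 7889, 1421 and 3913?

203 = 7 · 29; 7889 = 7³ · 23; 1421 = 7² · 29; 3913 = 7 · 13 · 43
lcm takes max exponent of each prime: 7³ · 13 · 23 · 29 · 43 = 127888579

127888579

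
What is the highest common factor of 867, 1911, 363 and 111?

3

867 = 3 · 17²; 1911 = 3 · 7² · 13; 363 = 3 · 11²; 111 = 3 · 37
gcd takes min exponent of each prime: 3 = 3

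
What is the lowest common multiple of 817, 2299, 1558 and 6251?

2666964146

lcm(817, 2299) = 817·2299/gcd = 1878283/19 = 98857
lcm(98857, 1558) = 98857·1558/gcd = 154019206/19 = 8106274
lcm(8106274, 6251) = 8106274·6251/gcd = 50672318774/19 = 2666964146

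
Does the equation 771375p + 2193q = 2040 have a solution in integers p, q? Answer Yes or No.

Yes

gcd(771375, 2193): 771375 = 351·2193 + 1632; 2193 = 1·1632 + 561; 1632 = 2·561 + 510; 561 = 1·510 + 51; 510 = 10·51 + 0 → 51
51 divides 2040, so a solution exists.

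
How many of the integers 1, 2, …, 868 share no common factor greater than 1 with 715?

Prime factors of 715: 5, 11, 13. Count integers ≤ 868 divisible by none of them.
By inclusion–exclusion: 868 − ⌊868/5⌋ − ⌊868/11⌋ − ⌊868/13⌋ + ⌊868/55⌋ + ⌊868/65⌋ + ⌊868/143⌋ − ⌊868/715⌋ = 584.

584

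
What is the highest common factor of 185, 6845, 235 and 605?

gcd(185, 6845): 6845 = 37·185 + 0 → 185
gcd(185, 235): 235 = 1·185 + 50; 185 = 3·50 + 35; 50 = 1·35 + 15; 35 = 2·15 + 5; 15 = 3·5 + 0 → 5
gcd(5, 605): 605 = 121·5 + 0 → 5

5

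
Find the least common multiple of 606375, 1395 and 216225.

606375 = 3² · 5³ · 7² · 11; 1395 = 3² · 5 · 31; 216225 = 3² · 5² · 31²
lcm takes max exponent of each prime: 3² · 5³ · 7² · 11 · 31² = 582726375

582726375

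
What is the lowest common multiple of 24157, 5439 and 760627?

24157 = 7² · 17 · 29; 5439 = 3 · 7² · 37; 760627 = 7² · 19² · 43
lcm takes max exponent of each prime: 3 · 7² · 17 · 19² · 29 · 37 · 43 = 41623791321

41623791321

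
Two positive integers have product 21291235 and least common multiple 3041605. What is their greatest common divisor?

gcd·lcm = product, so gcd = 21291235/3041605 = 7.

7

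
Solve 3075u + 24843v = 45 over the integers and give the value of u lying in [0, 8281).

Euclid: 24843 = 8·3075 + 243; 3075 = 12·243 + 159; 243 = 1·159 + 84; 159 = 1·84 + 75; 84 = 1·75 + 9; 75 = 8·9 + 3; 9 = 3·3 + 0 → gcd = 3; 45 = 3·15.
Back-substitution yields 3075·(2658) + 24843·(-329) = 3, so one solution is u = 2658·15 = 39870, v = -329·15 = -4935.
Solutions in u differ by 24843/3 = 8281; the one in [0, 8281) is 39870 mod 8281 = 6746.

6746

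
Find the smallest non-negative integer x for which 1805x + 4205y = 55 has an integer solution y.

Euclid: 4205 = 2·1805 + 595; 1805 = 3·595 + 20; 595 = 29·20 + 15; 20 = 1·15 + 5; 15 = 3·5 + 0 → gcd = 5; 55 = 5·11.
Back-substitution yields 1805·(212) + 4205·(-91) = 5, so one solution is x = 212·11 = 2332, y = -91·11 = -1001.
Solutions in x differ by 4205/5 = 841; the one in [0, 841) is 2332 mod 841 = 650.

650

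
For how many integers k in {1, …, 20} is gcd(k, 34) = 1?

9

34 = 2·17. Inclusion–exclusion on these primes:
20 − ⌊20/2⌋ − ⌊20/17⌋ + ⌊20/34⌋ = 9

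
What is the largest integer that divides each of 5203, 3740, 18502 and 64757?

gcd(5203, 3740): 5203 = 1·3740 + 1463; 3740 = 2·1463 + 814; 1463 = 1·814 + 649; 814 = 1·649 + 165; 649 = 3·165 + 154; 165 = 1·154 + 11; 154 = 14·11 + 0 → 11
gcd(11, 18502): 18502 = 1682·11 + 0 → 11
gcd(11, 64757): 64757 = 5887·11 + 0 → 11

11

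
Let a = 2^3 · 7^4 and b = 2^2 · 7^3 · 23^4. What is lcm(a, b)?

5375185928

max exponent per prime: 2^3 · 7^4 · 23^4 = 5375185928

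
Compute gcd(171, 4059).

9

Euclid: 4059 = 23·171 + 126; 171 = 1·126 + 45; 126 = 2·45 + 36; 45 = 1·36 + 9; 36 = 4·9 + 0. Last nonzero remainder: 9.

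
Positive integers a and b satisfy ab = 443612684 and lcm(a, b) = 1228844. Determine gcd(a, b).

361

gcd·lcm = product, so gcd = 443612684/1228844 = 361.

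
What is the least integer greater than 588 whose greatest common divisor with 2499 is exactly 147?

Multiples of 147 above 588: 147·5, 147·6, … . Need the cofactor coprime to 2499/147 = 17.
Checking s = 5, 6, … the first with gcd(s, 17) = 1 is s = 5, giving 735.

735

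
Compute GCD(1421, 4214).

1421 = 7² · 29
4214 = 2 · 7² · 43
Common: 7² = 49

49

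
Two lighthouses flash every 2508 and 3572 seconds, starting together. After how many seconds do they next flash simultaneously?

gcd first: 3572 = 1·2508 + 1064; 2508 = 2·1064 + 380; 1064 = 2·380 + 304; 380 = 1·304 + 76; 304 = 4·76 + 0 → gcd = 76
lcm = 2508·3572/gcd = 8958576/76 = 117876

117876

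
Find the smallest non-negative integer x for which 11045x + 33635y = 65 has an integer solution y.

Euclid: 33635 = 3·11045 + 500; 11045 = 22·500 + 45; 500 = 11·45 + 5; 45 = 9·5 + 0 → gcd = 5; 65 = 5·13.
Back-substitution yields 11045·(-740) + 33635·(243) = 5, so one solution is x = -740·13 = -9620, y = 243·13 = 3159.
Solutions in x differ by 33635/5 = 6727; the one in [0, 6727) is -9620 mod 6727 = 3834.

3834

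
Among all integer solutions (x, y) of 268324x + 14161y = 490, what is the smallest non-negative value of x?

Euclid: 268324 = 18·14161 + 13426; 14161 = 1·13426 + 735; 13426 = 18·735 + 196; 735 = 3·196 + 147; 196 = 1·147 + 49; 147 = 3·49 + 0 → gcd = 49; 490 = 49·10.
Back-substitution yields 268324·(77) + 14161·(-1459) = 49, so one solution is x = 77·10 = 770, y = -1459·10 = -14590.
Solutions in x differ by 14161/49 = 289; the one in [0, 289) is 770 mod 289 = 192.

192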